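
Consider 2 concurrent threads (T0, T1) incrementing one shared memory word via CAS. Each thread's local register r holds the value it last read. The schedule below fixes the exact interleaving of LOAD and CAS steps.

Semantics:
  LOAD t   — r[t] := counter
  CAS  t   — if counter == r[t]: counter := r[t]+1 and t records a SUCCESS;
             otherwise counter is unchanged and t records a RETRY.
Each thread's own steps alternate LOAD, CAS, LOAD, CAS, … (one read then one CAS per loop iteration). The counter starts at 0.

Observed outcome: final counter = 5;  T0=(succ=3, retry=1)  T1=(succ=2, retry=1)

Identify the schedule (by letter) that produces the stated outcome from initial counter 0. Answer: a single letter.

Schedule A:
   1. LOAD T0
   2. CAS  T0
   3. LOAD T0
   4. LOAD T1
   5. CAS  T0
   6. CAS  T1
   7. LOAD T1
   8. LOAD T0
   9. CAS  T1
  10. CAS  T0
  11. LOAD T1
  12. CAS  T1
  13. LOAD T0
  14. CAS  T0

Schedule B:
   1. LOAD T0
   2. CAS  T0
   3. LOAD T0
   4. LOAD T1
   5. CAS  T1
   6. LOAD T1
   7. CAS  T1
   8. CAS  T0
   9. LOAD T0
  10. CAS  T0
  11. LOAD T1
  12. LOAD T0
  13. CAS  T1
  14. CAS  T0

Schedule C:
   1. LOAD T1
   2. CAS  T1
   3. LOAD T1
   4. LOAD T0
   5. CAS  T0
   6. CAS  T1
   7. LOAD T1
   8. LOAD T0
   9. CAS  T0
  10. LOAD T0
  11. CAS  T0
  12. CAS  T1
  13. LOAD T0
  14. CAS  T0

A

Simulating candidate A:
1. LOAD T0 → mem=0 r[T0]=0 [LOAD]
2. CAS T0 → mem=1 r[T0]=0 [OK]
3. LOAD T0 → mem=1 r[T0]=1 [LOAD]
4. LOAD T1 → mem=1 r[T1]=1 [LOAD]
5. CAS T0 → mem=2 r[T0]=1 [OK]
6. CAS T1 → mem=2 r[T1]=1 [RETRY]
7. LOAD T1 → mem=2 r[T1]=2 [LOAD]
8. LOAD T0 → mem=2 r[T0]=2 [LOAD]
9. CAS T1 → mem=3 r[T1]=2 [OK]
10. CAS T0 → mem=3 r[T0]=2 [RETRY]
11. LOAD T1 → mem=3 r[T1]=3 [LOAD]
12. CAS T1 → mem=4 r[T1]=3 [OK]
13. LOAD T0 → mem=4 r[T0]=4 [LOAD]
14. CAS T0 → mem=5 r[T0]=4 [OK]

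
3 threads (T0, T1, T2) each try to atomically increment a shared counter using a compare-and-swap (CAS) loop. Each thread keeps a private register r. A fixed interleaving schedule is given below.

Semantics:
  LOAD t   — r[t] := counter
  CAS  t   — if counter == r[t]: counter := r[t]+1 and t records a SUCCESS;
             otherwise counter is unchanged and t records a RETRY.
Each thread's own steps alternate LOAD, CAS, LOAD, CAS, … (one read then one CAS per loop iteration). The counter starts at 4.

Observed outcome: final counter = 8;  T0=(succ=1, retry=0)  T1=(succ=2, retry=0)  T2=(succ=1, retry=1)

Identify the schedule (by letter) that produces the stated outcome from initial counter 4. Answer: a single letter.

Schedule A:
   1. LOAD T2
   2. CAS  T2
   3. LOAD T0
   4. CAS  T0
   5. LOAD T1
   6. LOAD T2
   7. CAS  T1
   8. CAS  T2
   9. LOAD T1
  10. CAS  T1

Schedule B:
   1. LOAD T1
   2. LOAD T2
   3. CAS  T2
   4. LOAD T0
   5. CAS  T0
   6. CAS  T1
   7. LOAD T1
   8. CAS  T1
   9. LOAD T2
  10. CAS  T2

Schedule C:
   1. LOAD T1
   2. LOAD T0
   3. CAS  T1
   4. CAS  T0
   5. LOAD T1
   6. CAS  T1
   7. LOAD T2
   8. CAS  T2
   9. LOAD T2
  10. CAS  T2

A

Simulating candidate A:
1. LOAD T2 → mem=4 r[T2]=4 [LOAD]
2. CAS T2 → mem=5 r[T2]=4 [OK]
3. LOAD T0 → mem=5 r[T0]=5 [LOAD]
4. CAS T0 → mem=6 r[T0]=5 [OK]
5. LOAD T1 → mem=6 r[T1]=6 [LOAD]
6. LOAD T2 → mem=6 r[T2]=6 [LOAD]
7. CAS T1 → mem=7 r[T1]=6 [OK]
8. CAS T2 → mem=7 r[T2]=6 [RETRY]
9. LOAD T1 → mem=7 r[T1]=7 [LOAD]
10. CAS T1 → mem=8 r[T1]=7 [OK]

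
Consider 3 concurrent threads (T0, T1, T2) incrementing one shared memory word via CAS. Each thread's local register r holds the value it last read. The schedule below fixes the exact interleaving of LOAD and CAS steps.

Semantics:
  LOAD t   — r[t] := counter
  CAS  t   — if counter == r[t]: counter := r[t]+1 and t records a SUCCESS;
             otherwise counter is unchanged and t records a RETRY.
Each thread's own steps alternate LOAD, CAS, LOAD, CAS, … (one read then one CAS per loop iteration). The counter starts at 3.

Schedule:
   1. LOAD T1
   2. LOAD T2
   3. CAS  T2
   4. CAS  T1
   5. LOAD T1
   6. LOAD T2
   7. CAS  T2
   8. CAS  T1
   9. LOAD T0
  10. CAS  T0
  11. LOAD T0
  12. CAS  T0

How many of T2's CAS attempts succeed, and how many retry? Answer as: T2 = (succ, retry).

T2 = (2, 0)

step 1: T1 LOAD ⇒ load; ctr=3 reg=3
step 2: T2 LOAD ⇒ load; ctr=3 reg=3
step 3: T2 CAS ⇒ ok; ctr=4 reg=3
step 4: T1 CAS ⇒ retry; ctr=4 reg=3
step 5: T1 LOAD ⇒ load; ctr=4 reg=4
step 6: T2 LOAD ⇒ load; ctr=4 reg=4
step 7: T2 CAS ⇒ ok; ctr=5 reg=4
step 8: T1 CAS ⇒ retry; ctr=5 reg=4
step 9: T0 LOAD ⇒ load; ctr=5 reg=5
step 10: T0 CAS ⇒ ok; ctr=6 reg=5
step 11: T0 LOAD ⇒ load; ctr=6 reg=6
step 12: T0 CAS ⇒ ok; ctr=7 reg=6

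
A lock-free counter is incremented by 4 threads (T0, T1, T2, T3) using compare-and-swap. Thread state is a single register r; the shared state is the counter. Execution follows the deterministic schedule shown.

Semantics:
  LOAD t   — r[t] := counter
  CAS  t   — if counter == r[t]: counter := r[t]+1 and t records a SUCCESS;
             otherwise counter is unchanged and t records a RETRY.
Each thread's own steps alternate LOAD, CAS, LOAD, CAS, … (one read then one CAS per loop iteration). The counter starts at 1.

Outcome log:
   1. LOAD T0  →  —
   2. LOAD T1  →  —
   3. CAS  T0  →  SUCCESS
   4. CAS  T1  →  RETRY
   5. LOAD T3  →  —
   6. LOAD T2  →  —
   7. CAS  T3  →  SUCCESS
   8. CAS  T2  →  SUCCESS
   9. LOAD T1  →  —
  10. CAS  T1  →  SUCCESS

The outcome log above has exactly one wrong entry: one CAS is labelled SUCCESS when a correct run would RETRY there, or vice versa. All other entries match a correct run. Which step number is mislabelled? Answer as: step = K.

step = 8

Correct run:
1. LOAD T0 → mem=1 r[T0]=1 [LOAD]
2. LOAD T1 → mem=1 r[T1]=1 [LOAD]
3. CAS T0 → mem=2 r[T0]=1 [OK]
4. CAS T1 → mem=2 r[T1]=1 [RETRY]
5. LOAD T3 → mem=2 r[T3]=2 [LOAD]
6. LOAD T2 → mem=2 r[T2]=2 [LOAD]
7. CAS T3 → mem=3 r[T3]=2 [OK]
8. CAS T2 → mem=3 r[T2]=2 [RETRY]
9. LOAD T1 → mem=3 r[T1]=3 [LOAD]
10. CAS T1 → mem=4 r[T1]=3 [OK]
Log disagrees first at step 8.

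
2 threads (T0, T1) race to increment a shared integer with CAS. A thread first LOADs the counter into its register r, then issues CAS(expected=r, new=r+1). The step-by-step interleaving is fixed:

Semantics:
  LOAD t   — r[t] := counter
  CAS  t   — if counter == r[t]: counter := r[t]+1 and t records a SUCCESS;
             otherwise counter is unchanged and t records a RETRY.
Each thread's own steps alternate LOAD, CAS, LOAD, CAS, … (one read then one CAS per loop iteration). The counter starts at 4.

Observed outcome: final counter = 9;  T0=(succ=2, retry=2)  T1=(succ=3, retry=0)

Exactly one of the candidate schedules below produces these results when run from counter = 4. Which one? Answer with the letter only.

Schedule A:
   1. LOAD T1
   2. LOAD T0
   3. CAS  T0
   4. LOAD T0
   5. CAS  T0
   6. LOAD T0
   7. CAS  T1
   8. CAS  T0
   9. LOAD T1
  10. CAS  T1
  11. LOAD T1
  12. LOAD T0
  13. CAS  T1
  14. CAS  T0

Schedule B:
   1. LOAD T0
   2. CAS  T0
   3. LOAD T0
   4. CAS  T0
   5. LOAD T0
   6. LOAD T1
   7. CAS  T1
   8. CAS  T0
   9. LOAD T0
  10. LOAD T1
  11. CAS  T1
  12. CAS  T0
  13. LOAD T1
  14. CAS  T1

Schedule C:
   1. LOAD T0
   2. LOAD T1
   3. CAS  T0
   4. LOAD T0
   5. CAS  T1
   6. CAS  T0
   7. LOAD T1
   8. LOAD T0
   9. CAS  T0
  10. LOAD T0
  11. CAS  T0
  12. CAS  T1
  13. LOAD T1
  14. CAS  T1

Simulating candidate B:
1. LOAD T0 → mem=4 r[T0]=4 [LOAD]
2. CAS T0 → mem=5 r[T0]=4 [OK]
3. LOAD T0 → mem=5 r[T0]=5 [LOAD]
4. CAS T0 → mem=6 r[T0]=5 [OK]
5. LOAD T0 → mem=6 r[T0]=6 [LOAD]
6. LOAD T1 → mem=6 r[T1]=6 [LOAD]
7. CAS T1 → mem=7 r[T1]=6 [OK]
8. CAS T0 → mem=7 r[T0]=6 [RETRY]
9. LOAD T0 → mem=7 r[T0]=7 [LOAD]
10. LOAD T1 → mem=7 r[T1]=7 [LOAD]
11. CAS T1 → mem=8 r[T1]=7 [OK]
12. CAS T0 → mem=8 r[T0]=7 [RETRY]
13. LOAD T1 → mem=8 r[T1]=8 [LOAD]
14. CAS T1 → mem=9 r[T1]=8 [OK]

B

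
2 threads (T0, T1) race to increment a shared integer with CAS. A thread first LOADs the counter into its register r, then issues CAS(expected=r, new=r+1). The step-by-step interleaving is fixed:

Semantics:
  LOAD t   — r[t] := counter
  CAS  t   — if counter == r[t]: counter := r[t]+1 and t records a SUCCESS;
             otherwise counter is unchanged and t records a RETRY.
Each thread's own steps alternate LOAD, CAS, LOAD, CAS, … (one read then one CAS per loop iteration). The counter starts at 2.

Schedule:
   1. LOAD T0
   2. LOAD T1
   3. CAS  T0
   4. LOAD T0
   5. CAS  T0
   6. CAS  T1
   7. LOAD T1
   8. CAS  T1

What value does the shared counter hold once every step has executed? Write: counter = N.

counter = 5

1. LOAD T0 → mem=2 r[T0]=2 [LOAD]
2. LOAD T1 → mem=2 r[T1]=2 [LOAD]
3. CAS T0 → mem=3 r[T0]=2 [OK]
4. LOAD T0 → mem=3 r[T0]=3 [LOAD]
5. CAS T0 → mem=4 r[T0]=3 [OK]
6. CAS T1 → mem=4 r[T1]=2 [RETRY]
7. LOAD T1 → mem=4 r[T1]=4 [LOAD]
8. CAS T1 → mem=5 r[T1]=4 [OK]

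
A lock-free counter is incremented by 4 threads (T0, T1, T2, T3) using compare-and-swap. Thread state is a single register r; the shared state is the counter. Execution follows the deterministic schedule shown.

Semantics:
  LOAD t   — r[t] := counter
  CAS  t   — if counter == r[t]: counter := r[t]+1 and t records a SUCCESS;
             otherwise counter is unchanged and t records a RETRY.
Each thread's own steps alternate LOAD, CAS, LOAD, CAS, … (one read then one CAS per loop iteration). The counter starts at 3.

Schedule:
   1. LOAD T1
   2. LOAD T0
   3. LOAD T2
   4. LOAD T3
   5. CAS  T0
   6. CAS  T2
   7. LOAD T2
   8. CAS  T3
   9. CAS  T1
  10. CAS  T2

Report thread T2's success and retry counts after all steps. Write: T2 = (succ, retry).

T2 = (1, 1)

   1) LOAD T1:  M=3  r_T1=3
   2) LOAD T0:  M=3  r_T0=3
   3) LOAD T2:  M=3  r_T2=3
   4) LOAD T3:  M=3  r_T3=3
   5) CAS  T0:  M=4  r_T0=3 ✓
   6) CAS  T2:  M=4  r_T2=3 ✗
   7) LOAD T2:  M=4  r_T2=4
   8) CAS  T3:  M=4  r_T3=3 ✗
   9) CAS  T1:  M=4  r_T1=3 ✗
  10) CAS  T2:  M=5  r_T2=4 ✓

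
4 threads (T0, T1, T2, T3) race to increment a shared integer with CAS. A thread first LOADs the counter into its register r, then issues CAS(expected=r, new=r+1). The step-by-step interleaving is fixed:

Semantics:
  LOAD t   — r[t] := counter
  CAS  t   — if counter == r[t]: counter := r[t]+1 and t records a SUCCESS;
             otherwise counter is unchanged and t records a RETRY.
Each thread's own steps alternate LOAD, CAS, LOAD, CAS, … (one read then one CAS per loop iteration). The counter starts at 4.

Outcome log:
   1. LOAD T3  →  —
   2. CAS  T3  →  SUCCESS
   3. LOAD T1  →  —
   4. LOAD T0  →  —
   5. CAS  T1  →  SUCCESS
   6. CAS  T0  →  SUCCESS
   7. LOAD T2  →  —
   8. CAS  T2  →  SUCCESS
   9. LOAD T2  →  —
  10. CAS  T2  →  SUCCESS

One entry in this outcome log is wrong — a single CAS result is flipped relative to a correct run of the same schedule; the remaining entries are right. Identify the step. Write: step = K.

step = 6

Reference trace:
step 1: T3 LOAD ⇒ load; ctr=4 reg=4
step 2: T3 CAS ⇒ ok; ctr=5 reg=4
step 3: T1 LOAD ⇒ load; ctr=5 reg=5
step 4: T0 LOAD ⇒ load; ctr=5 reg=5
step 5: T1 CAS ⇒ ok; ctr=6 reg=5
step 6: T0 CAS ⇒ retry; ctr=6 reg=5
step 7: T2 LOAD ⇒ load; ctr=6 reg=6
step 8: T2 CAS ⇒ ok; ctr=7 reg=6
step 9: T2 LOAD ⇒ load; ctr=7 reg=7
step 10: T2 CAS ⇒ ok; ctr=8 reg=7
Log disagrees first at step 6.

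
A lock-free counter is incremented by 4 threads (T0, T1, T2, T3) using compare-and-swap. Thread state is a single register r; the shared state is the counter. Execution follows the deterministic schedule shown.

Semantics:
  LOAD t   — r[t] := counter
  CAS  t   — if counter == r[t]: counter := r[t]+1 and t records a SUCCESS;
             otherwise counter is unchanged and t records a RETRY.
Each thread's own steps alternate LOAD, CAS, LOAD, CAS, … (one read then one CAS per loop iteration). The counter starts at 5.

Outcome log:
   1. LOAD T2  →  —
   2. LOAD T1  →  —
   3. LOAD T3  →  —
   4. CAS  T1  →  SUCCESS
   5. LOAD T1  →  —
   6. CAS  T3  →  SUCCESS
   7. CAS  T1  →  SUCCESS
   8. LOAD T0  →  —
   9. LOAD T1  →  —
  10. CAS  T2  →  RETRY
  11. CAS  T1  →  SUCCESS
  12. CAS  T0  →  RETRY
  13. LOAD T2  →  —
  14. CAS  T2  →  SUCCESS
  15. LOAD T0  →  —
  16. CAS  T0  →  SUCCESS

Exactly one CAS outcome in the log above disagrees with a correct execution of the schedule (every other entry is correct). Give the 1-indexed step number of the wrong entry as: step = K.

Correct run:
step 1: T2 LOAD ⇒ load; ctr=5 reg=5
step 2: T1 LOAD ⇒ load; ctr=5 reg=5
step 3: T3 LOAD ⇒ load; ctr=5 reg=5
step 4: T1 CAS ⇒ ok; ctr=6 reg=5
step 5: T1 LOAD ⇒ load; ctr=6 reg=6
step 6: T3 CAS ⇒ retry; ctr=6 reg=5
step 7: T1 CAS ⇒ ok; ctr=7 reg=6
step 8: T0 LOAD ⇒ load; ctr=7 reg=7
step 9: T1 LOAD ⇒ load; ctr=7 reg=7
step 10: T2 CAS ⇒ retry; ctr=7 reg=5
step 11: T1 CAS ⇒ ok; ctr=8 reg=7
step 12: T0 CAS ⇒ retry; ctr=8 reg=7
step 13: T2 LOAD ⇒ load; ctr=8 reg=8
step 14: T2 CAS ⇒ ok; ctr=9 reg=8
step 15: T0 LOAD ⇒ load; ctr=9 reg=9
step 16: T0 CAS ⇒ ok; ctr=10 reg=9
Flip is step 6.

step = 6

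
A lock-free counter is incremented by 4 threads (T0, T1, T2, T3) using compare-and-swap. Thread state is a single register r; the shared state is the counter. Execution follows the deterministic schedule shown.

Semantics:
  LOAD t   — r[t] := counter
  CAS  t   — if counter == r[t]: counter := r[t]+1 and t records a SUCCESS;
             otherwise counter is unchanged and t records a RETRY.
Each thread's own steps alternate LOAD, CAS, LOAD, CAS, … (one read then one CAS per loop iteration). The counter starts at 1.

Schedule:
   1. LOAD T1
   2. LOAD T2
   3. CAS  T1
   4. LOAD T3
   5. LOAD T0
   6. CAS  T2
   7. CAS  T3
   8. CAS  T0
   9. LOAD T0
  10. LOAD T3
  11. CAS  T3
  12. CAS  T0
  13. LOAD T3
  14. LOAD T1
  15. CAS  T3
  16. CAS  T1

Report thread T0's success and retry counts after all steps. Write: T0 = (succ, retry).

T1 LOAD — after: cnt=1, r=1 — load
T2 LOAD — after: cnt=1, r=1 — load
T1 CAS — after: cnt=2, r=1 — ok
T3 LOAD — after: cnt=2, r=2 — load
T0 LOAD — after: cnt=2, r=2 — load
T2 CAS — after: cnt=2, r=1 — retry
T3 CAS — after: cnt=3, r=2 — ok
T0 CAS — after: cnt=3, r=2 — retry
T0 LOAD — after: cnt=3, r=3 — load
T3 LOAD — after: cnt=3, r=3 — load
T3 CAS — after: cnt=4, r=3 — ok
T0 CAS — after: cnt=4, r=3 — retry
T3 LOAD — after: cnt=4, r=4 — load
T1 LOAD — after: cnt=4, r=4 — load
T3 CAS — after: cnt=5, r=4 — ok
T1 CAS — after: cnt=5, r=4 — retry

T0 = (0, 2)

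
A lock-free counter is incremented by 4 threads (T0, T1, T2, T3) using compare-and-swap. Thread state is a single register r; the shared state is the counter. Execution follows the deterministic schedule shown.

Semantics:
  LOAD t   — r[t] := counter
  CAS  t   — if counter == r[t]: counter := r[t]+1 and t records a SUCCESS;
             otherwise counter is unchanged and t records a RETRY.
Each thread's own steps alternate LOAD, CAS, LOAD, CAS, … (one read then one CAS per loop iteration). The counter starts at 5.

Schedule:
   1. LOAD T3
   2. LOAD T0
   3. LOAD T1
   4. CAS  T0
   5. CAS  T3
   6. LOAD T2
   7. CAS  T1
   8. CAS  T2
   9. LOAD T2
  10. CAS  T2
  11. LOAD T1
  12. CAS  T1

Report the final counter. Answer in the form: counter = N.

step 1: T3 LOAD ⇒ load; ctr=5 reg=5
step 2: T0 LOAD ⇒ load; ctr=5 reg=5
step 3: T1 LOAD ⇒ load; ctr=5 reg=5
step 4: T0 CAS ⇒ ok; ctr=6 reg=5
step 5: T3 CAS ⇒ retry; ctr=6 reg=5
step 6: T2 LOAD ⇒ load; ctr=6 reg=6
step 7: T1 CAS ⇒ retry; ctr=6 reg=5
step 8: T2 CAS ⇒ ok; ctr=7 reg=6
step 9: T2 LOAD ⇒ load; ctr=7 reg=7
step 10: T2 CAS ⇒ ok; ctr=8 reg=7
step 11: T1 LOAD ⇒ load; ctr=8 reg=8
step 12: T1 CAS ⇒ ok; ctr=9 reg=8

counter = 9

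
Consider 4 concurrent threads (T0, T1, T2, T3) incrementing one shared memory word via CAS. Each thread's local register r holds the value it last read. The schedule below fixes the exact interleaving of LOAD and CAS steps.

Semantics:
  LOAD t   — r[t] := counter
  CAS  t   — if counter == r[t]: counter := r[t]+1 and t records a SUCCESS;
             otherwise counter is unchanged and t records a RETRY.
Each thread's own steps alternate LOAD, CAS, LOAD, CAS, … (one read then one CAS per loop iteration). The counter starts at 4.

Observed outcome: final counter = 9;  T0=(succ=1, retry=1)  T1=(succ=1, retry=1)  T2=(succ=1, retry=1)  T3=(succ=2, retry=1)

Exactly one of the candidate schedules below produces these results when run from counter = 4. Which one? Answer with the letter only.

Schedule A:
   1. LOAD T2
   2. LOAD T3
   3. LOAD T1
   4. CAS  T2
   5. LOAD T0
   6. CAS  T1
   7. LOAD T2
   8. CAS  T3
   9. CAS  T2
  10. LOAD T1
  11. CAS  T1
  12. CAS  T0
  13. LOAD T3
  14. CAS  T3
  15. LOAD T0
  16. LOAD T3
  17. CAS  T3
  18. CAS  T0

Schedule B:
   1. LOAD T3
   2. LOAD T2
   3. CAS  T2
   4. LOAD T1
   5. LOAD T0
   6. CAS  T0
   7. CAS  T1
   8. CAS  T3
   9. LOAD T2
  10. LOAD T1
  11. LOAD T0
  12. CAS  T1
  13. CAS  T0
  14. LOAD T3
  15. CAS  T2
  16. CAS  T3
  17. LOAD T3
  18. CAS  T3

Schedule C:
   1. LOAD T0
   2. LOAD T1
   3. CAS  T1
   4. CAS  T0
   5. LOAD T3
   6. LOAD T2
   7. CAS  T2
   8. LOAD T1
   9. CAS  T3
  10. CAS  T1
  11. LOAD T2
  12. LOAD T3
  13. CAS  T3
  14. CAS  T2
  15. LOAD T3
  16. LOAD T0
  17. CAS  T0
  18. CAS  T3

B

Simulating candidate B:
step 1: T3 LOAD ⇒ load; ctr=4 reg=4
step 2: T2 LOAD ⇒ load; ctr=4 reg=4
step 3: T2 CAS ⇒ ok; ctr=5 reg=4
step 4: T1 LOAD ⇒ load; ctr=5 reg=5
step 5: T0 LOAD ⇒ load; ctr=5 reg=5
step 6: T0 CAS ⇒ ok; ctr=6 reg=5
step 7: T1 CAS ⇒ retry; ctr=6 reg=5
step 8: T3 CAS ⇒ retry; ctr=6 reg=4
step 9: T2 LOAD ⇒ load; ctr=6 reg=6
step 10: T1 LOAD ⇒ load; ctr=6 reg=6
step 11: T0 LOAD ⇒ load; ctr=6 reg=6
step 12: T1 CAS ⇒ ok; ctr=7 reg=6
step 13: T0 CAS ⇒ retry; ctr=7 reg=6
step 14: T3 LOAD ⇒ load; ctr=7 reg=7
step 15: T2 CAS ⇒ retry; ctr=7 reg=6
step 16: T3 CAS ⇒ ok; ctr=8 reg=7
step 17: T3 LOAD ⇒ load; ctr=8 reg=8
step 18: T3 CAS ⇒ ok; ctr=9 reg=8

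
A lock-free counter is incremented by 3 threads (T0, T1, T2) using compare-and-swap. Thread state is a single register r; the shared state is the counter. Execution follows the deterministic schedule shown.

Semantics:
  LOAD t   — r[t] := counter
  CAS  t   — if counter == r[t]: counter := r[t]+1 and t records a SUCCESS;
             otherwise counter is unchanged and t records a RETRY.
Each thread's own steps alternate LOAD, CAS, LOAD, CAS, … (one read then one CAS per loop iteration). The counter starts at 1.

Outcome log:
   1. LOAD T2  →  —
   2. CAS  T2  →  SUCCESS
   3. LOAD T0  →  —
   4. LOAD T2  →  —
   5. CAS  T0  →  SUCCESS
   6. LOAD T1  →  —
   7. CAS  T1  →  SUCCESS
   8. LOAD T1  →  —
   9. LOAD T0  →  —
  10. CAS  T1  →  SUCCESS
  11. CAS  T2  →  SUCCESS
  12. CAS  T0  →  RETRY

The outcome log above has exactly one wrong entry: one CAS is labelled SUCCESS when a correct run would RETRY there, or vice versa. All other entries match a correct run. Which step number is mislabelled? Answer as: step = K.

step = 11

Correct run:
T2 LOAD — after: cnt=1, r=1 — load
T2 CAS — after: cnt=2, r=1 — ok
T0 LOAD — after: cnt=2, r=2 — load
T2 LOAD — after: cnt=2, r=2 — load
T0 CAS — after: cnt=3, r=2 — ok
T1 LOAD — after: cnt=3, r=3 — load
T1 CAS — after: cnt=4, r=3 — ok
T1 LOAD — after: cnt=4, r=4 — load
T0 LOAD — after: cnt=4, r=4 — load
T1 CAS — after: cnt=5, r=4 — ok
T2 CAS — after: cnt=5, r=2 — retry
T0 CAS — after: cnt=5, r=4 — retry
Mismatch at 11.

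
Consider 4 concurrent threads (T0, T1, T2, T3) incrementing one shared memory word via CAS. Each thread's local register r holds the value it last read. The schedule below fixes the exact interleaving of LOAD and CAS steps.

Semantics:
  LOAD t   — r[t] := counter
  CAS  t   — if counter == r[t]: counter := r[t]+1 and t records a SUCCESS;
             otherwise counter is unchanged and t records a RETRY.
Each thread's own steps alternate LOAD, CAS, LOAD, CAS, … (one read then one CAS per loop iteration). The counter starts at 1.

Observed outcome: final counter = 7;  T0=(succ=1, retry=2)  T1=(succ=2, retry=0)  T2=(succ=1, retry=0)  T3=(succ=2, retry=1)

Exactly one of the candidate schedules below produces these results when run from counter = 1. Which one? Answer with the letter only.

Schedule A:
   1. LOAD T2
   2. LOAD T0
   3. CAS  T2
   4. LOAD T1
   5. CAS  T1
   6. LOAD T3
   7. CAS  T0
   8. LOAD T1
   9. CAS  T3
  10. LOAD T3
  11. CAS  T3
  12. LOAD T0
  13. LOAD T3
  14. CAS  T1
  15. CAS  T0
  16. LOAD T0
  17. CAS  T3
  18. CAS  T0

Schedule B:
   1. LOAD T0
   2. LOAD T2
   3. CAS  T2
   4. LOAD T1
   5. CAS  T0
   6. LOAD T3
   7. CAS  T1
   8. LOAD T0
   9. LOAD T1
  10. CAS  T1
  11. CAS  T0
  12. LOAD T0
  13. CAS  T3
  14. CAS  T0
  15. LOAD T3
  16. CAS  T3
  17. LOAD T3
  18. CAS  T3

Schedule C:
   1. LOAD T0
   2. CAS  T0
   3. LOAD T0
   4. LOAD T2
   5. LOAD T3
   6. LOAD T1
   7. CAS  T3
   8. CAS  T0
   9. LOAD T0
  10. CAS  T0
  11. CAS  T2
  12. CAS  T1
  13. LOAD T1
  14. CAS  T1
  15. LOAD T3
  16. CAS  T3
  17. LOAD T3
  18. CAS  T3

Simulating candidate B:
   1) LOAD T0:  M=1  r_T0=1
   2) LOAD T2:  M=1  r_T2=1
   3) CAS  T2:  M=2  r_T2=1 ✓
   4) LOAD T1:  M=2  r_T1=2
   5) CAS  T0:  M=2  r_T0=1 ✗
   6) LOAD T3:  M=2  r_T3=2
   7) CAS  T1:  M=3  r_T1=2 ✓
   8) LOAD T0:  M=3  r_T0=3
   9) LOAD T1:  M=3  r_T1=3
  10) CAS  T1:  M=4  r_T1=3 ✓
  11) CAS  T0:  M=4  r_T0=3 ✗
  12) LOAD T0:  M=4  r_T0=4
  13) CAS  T3:  M=4  r_T3=2 ✗
  14) CAS  T0:  M=5  r_T0=4 ✓
  15) LOAD T3:  M=5  r_T3=5
  16) CAS  T3:  M=6  r_T3=5 ✓
  17) LOAD T3:  M=6  r_T3=6
  18) CAS  T3:  M=7  r_T3=6 ✓

B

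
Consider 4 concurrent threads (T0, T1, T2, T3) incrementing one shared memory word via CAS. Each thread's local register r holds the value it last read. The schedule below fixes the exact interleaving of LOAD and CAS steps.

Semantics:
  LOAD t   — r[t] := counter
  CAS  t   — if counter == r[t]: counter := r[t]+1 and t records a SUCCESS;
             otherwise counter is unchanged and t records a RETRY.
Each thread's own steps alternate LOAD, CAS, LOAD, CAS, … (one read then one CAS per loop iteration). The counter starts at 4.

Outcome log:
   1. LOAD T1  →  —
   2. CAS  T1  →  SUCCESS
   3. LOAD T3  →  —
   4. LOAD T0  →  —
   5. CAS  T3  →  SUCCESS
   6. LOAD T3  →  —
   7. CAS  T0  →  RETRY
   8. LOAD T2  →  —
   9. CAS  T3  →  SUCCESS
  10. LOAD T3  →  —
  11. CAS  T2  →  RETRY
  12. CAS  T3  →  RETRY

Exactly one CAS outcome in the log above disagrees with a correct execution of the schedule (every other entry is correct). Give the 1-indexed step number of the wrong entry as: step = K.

step = 12

Re-executing:
   1) LOAD T1:  M=4  r_T1=4
   2) CAS  T1:  M=5  r_T1=4 ✓
   3) LOAD T3:  M=5  r_T3=5
   4) LOAD T0:  M=5  r_T0=5
   5) CAS  T3:  M=6  r_T3=5 ✓
   6) LOAD T3:  M=6  r_T3=6
   7) CAS  T0:  M=6  r_T0=5 ✗
   8) LOAD T2:  M=6  r_T2=6
   9) CAS  T3:  M=7  r_T3=6 ✓
  10) LOAD T3:  M=7  r_T3=7
  11) CAS  T2:  M=7  r_T2=6 ✗
  12) CAS  T3:  M=8  r_T3=7 ✓
Flip is step 12.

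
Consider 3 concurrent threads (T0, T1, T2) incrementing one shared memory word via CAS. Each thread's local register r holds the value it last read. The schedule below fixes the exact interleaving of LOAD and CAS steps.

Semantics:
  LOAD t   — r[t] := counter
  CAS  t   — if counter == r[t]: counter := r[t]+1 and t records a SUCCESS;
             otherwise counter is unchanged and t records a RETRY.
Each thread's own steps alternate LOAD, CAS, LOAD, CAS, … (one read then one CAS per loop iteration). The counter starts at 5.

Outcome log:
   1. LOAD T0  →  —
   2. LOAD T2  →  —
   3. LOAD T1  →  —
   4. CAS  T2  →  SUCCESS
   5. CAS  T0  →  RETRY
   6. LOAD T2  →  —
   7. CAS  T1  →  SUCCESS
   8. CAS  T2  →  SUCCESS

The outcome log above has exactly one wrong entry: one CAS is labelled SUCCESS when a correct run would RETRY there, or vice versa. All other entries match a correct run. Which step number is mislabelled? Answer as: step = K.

Reference trace:
#1 T0 reads 5
#2 T2 reads 5
#3 T1 reads 5
#4 T2 CAS(5→6) writes; counter now 6
#5 T0 CAS(5→6) fails; counter now 6
#6 T2 reads 6
#7 T1 CAS(5→6) fails; counter now 6
#8 T2 CAS(6→7) writes; counter now 7
Log disagrees first at step 7.

step = 7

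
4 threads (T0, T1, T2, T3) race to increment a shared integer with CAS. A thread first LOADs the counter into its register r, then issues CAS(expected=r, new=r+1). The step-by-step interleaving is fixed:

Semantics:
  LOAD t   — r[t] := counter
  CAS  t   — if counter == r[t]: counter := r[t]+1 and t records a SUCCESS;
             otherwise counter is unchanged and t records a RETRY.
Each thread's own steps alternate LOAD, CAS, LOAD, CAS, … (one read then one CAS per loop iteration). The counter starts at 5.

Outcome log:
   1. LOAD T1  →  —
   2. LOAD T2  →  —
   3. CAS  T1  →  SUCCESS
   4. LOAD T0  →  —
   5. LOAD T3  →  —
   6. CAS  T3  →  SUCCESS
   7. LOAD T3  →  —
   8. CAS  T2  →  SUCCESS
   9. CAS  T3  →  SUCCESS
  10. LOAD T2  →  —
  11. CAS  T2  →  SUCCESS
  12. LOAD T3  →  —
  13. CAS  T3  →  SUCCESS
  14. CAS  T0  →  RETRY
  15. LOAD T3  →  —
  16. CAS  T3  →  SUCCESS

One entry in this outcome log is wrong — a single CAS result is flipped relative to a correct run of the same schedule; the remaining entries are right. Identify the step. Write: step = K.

step = 8

Correct run:
#1 T1 reads 5
#2 T2 reads 5
#3 T1 CAS(5→6) writes; counter now 6
#4 T0 reads 6
#5 T3 reads 6
#6 T3 CAS(6→7) writes; counter now 7
#7 T3 reads 7
#8 T2 CAS(5→6) fails; counter now 7
#9 T3 CAS(7→8) writes; counter now 8
#10 T2 reads 8
#11 T2 CAS(8→9) writes; counter now 9
#12 T3 reads 9
#13 T3 CAS(9→10) writes; counter now 10
#14 T0 CAS(6→7) fails; counter now 10
#15 T3 reads 10
#16 T3 CAS(10→11) writes; counter now 11
Flip is step 8.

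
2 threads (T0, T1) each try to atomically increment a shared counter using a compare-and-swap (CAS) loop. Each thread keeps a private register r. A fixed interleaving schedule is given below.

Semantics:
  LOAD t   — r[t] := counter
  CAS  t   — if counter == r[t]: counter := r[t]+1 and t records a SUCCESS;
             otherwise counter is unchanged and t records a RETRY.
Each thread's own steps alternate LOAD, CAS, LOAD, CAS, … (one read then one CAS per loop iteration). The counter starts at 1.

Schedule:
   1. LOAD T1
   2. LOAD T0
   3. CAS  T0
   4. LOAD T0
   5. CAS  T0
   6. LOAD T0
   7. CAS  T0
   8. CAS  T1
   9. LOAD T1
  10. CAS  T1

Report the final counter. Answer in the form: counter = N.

T1 LOAD — after: cnt=1, r=1 — load
T0 LOAD — after: cnt=1, r=1 — load
T0 CAS — after: cnt=2, r=1 — ok
T0 LOAD — after: cnt=2, r=2 — load
T0 CAS — after: cnt=3, r=2 — ok
T0 LOAD — after: cnt=3, r=3 — load
T0 CAS — after: cnt=4, r=3 — ok
T1 CAS — after: cnt=4, r=1 — retry
T1 LOAD — after: cnt=4, r=4 — load
T1 CAS — after: cnt=5, r=4 — ok

counter = 5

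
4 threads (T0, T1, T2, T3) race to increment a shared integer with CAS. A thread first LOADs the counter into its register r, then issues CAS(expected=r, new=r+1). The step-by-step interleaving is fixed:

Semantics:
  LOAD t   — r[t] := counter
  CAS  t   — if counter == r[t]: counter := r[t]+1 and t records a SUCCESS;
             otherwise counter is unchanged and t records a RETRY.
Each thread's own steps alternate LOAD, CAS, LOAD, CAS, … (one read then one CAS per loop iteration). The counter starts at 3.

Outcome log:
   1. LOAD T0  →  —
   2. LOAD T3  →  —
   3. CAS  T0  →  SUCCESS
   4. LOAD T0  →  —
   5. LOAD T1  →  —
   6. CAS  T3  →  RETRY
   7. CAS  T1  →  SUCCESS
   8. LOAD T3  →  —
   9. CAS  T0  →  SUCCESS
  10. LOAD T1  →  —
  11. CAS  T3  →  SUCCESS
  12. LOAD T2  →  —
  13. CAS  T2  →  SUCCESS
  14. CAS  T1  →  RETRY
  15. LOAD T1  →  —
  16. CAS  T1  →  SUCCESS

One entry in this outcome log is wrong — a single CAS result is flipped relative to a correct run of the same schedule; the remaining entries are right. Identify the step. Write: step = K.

step = 9

Reference trace:
   1) LOAD T0:  M=3  r_T0=3
   2) LOAD T3:  M=3  r_T3=3
   3) CAS  T0:  M=4  r_T0=3 ✓
   4) LOAD T0:  M=4  r_T0=4
   5) LOAD T1:  M=4  r_T1=4
   6) CAS  T3:  M=4  r_T3=3 ✗
   7) CAS  T1:  M=5  r_T1=4 ✓
   8) LOAD T3:  M=5  r_T3=5
   9) CAS  T0:  M=5  r_T0=4 ✗
  10) LOAD T1:  M=5  r_T1=5
  11) CAS  T3:  M=6  r_T3=5 ✓
  12) LOAD T2:  M=6  r_T2=6
  13) CAS  T2:  M=7  r_T2=6 ✓
  14) CAS  T1:  M=7  r_T1=5 ✗
  15) LOAD T1:  M=7  r_T1=7
  16) CAS  T1:  M=8  r_T1=7 ✓
Log disagrees first at step 9.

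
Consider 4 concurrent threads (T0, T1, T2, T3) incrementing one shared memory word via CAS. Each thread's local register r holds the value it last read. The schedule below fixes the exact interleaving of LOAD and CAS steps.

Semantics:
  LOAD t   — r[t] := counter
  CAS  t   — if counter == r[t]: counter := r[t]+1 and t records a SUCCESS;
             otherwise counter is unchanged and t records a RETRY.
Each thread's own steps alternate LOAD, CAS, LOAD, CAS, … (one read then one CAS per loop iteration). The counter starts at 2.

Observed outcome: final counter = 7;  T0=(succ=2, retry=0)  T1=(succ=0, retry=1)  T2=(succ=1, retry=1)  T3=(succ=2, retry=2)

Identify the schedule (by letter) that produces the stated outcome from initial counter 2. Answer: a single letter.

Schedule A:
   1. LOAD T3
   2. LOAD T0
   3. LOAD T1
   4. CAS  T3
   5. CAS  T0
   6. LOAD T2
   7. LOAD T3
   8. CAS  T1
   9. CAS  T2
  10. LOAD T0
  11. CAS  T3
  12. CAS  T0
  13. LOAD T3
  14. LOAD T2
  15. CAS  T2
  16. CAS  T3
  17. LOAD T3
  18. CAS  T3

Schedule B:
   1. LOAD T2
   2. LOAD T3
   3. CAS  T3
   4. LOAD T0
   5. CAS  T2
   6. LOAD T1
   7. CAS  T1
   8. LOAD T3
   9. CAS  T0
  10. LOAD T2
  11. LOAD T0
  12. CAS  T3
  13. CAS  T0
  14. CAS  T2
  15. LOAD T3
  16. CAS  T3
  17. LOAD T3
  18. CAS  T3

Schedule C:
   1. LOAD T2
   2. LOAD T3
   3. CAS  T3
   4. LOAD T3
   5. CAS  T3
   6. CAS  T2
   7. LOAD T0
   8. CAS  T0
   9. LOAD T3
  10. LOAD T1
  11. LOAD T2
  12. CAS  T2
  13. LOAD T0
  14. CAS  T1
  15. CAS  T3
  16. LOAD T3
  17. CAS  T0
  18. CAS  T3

C

Simulating candidate C:
T2 LOAD — after: cnt=2, r=2 — load
T3 LOAD — after: cnt=2, r=2 — load
T3 CAS — after: cnt=3, r=2 — ok
T3 LOAD — after: cnt=3, r=3 — load
T3 CAS — after: cnt=4, r=3 — ok
T2 CAS — after: cnt=4, r=2 — retry
T0 LOAD — after: cnt=4, r=4 — load
T0 CAS — after: cnt=5, r=4 — ok
T3 LOAD — after: cnt=5, r=5 — load
T1 LOAD — after: cnt=5, r=5 — load
T2 LOAD — after: cnt=5, r=5 — load
T2 CAS — after: cnt=6, r=5 — ok
T0 LOAD — after: cnt=6, r=6 — load
T1 CAS — after: cnt=6, r=5 — retry
T3 CAS — after: cnt=6, r=5 — retry
T3 LOAD — after: cnt=6, r=6 — load
T0 CAS — after: cnt=7, r=6 — ok
T3 CAS — after: cnt=7, r=6 — retry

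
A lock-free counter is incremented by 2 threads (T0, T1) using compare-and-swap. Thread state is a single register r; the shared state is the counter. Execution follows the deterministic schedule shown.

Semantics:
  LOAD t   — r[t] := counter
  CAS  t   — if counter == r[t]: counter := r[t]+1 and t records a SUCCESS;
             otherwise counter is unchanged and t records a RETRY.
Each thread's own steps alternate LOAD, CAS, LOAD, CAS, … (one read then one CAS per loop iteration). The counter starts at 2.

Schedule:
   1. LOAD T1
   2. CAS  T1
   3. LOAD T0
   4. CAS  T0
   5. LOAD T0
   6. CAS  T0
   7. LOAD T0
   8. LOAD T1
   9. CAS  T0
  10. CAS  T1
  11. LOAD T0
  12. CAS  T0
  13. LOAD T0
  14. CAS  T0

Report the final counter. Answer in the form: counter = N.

   1) LOAD T1:  M=2  r_T1=2
   2) CAS  T1:  M=3  r_T1=2 ✓
   3) LOAD T0:  M=3  r_T0=3
   4) CAS  T0:  M=4  r_T0=3 ✓
   5) LOAD T0:  M=4  r_T0=4
   6) CAS  T0:  M=5  r_T0=4 ✓
   7) LOAD T0:  M=5  r_T0=5
   8) LOAD T1:  M=5  r_T1=5
   9) CAS  T0:  M=6  r_T0=5 ✓
  10) CAS  T1:  M=6  r_T1=5 ✗
  11) LOAD T0:  M=6  r_T0=6
  12) CAS  T0:  M=7  r_T0=6 ✓
  13) LOAD T0:  M=7  r_T0=7
  14) CAS  T0:  M=8  r_T0=7 ✓

counter = 8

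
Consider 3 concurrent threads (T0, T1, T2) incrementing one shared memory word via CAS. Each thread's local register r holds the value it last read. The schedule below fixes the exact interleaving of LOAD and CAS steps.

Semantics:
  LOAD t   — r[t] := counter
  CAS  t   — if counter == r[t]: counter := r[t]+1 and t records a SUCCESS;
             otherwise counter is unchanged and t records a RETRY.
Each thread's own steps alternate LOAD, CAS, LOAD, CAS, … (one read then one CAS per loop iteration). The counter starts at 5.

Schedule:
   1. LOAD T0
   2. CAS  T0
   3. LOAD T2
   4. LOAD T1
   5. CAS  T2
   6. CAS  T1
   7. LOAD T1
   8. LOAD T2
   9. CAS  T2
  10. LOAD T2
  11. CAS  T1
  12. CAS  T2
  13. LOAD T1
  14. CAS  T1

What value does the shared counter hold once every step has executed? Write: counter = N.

step 1: T0 LOAD ⇒ load; ctr=5 reg=5
step 2: T0 CAS ⇒ ok; ctr=6 reg=5
step 3: T2 LOAD ⇒ load; ctr=6 reg=6
step 4: T1 LOAD ⇒ load; ctr=6 reg=6
step 5: T2 CAS ⇒ ok; ctr=7 reg=6
step 6: T1 CAS ⇒ retry; ctr=7 reg=6
step 7: T1 LOAD ⇒ load; ctr=7 reg=7
step 8: T2 LOAD ⇒ load; ctr=7 reg=7
step 9: T2 CAS ⇒ ok; ctr=8 reg=7
step 10: T2 LOAD ⇒ load; ctr=8 reg=8
step 11: T1 CAS ⇒ retry; ctr=8 reg=7
step 12: T2 CAS ⇒ ok; ctr=9 reg=8
step 13: T1 LOAD ⇒ load; ctr=9 reg=9
step 14: T1 CAS ⇒ ok; ctr=10 reg=9

counter = 10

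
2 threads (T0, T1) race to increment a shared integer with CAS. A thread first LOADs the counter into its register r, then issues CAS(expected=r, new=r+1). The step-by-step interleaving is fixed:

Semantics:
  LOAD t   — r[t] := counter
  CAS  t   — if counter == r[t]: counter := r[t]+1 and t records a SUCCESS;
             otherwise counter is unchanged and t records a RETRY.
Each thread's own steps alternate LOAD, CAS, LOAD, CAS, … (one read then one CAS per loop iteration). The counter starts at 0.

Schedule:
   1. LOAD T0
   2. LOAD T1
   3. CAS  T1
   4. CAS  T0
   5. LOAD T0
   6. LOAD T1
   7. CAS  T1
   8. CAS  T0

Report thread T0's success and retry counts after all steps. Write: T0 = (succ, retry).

[1] T0.load  rd  (counter 0, T0.r 0)
[2] T1.load  rd  (counter 0, T1.r 0)
[3] T1.cas  hit  (counter 1, T1.r 0)
[4] T0.cas  miss  (counter 1, T0.r 0)
[5] T0.load  rd  (counter 1, T0.r 1)
[6] T1.load  rd  (counter 1, T1.r 1)
[7] T1.cas  hit  (counter 2, T1.r 1)
[8] T0.cas  miss  (counter 2, T0.r 1)

T0 = (0, 2)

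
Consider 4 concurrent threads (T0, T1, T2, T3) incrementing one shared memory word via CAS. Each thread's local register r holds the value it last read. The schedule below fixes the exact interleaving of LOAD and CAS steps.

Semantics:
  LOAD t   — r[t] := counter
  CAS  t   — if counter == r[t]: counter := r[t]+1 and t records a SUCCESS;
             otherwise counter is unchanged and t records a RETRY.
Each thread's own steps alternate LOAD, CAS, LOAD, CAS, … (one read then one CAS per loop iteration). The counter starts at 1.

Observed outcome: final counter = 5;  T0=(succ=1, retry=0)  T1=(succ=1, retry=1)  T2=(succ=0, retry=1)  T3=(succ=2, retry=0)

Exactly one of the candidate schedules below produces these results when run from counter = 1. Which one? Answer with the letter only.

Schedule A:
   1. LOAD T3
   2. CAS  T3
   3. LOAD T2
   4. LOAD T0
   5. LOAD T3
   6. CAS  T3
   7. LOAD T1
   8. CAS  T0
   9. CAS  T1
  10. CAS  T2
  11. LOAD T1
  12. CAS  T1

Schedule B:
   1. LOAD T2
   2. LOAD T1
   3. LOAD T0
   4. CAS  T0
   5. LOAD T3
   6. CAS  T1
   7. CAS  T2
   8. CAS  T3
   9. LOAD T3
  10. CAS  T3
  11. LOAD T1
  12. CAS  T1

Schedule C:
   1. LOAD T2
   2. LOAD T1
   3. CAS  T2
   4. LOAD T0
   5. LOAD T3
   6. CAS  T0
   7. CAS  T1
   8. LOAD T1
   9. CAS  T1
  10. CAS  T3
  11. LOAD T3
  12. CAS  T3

B

Tracing schedule B:
1. LOAD T2 → mem=1 r[T2]=1 [LOAD]
2. LOAD T1 → mem=1 r[T1]=1 [LOAD]
3. LOAD T0 → mem=1 r[T0]=1 [LOAD]
4. CAS T0 → mem=2 r[T0]=1 [OK]
5. LOAD T3 → mem=2 r[T3]=2 [LOAD]
6. CAS T1 → mem=2 r[T1]=1 [RETRY]
7. CAS T2 → mem=2 r[T2]=1 [RETRY]
8. CAS T3 → mem=3 r[T3]=2 [OK]
9. LOAD T3 → mem=3 r[T3]=3 [LOAD]
10. CAS T3 → mem=4 r[T3]=3 [OK]
11. LOAD T1 → mem=4 r[T1]=4 [LOAD]
12. CAS T1 → mem=5 r[T1]=4 [OK]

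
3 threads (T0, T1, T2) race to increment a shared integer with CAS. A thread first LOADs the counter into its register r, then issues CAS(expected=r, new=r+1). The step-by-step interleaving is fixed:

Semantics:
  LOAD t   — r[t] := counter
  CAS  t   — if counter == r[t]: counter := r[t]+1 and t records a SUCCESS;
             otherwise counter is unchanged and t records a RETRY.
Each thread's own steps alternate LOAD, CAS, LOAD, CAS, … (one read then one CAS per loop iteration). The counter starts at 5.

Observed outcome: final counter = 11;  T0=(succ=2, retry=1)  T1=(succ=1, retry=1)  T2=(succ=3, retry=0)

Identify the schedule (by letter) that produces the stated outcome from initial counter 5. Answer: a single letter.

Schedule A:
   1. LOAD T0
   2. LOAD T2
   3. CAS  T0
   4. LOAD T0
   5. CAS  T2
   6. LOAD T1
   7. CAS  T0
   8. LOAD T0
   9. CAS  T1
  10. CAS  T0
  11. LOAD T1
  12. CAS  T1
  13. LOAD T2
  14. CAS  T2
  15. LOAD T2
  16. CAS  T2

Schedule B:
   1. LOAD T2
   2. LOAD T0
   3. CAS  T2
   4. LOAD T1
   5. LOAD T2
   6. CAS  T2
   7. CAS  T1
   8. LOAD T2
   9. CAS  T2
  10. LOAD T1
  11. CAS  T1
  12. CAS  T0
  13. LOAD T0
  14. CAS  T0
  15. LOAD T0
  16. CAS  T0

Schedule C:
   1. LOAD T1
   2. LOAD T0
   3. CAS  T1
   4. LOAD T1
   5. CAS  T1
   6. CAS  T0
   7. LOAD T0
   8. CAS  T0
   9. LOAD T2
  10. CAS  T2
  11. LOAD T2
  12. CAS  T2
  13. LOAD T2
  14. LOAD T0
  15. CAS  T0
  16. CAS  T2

Tracing schedule B:
step 1: T2 LOAD ⇒ load; ctr=5 reg=5
step 2: T0 LOAD ⇒ load; ctr=5 reg=5
step 3: T2 CAS ⇒ ok; ctr=6 reg=5
step 4: T1 LOAD ⇒ load; ctr=6 reg=6
step 5: T2 LOAD ⇒ load; ctr=6 reg=6
step 6: T2 CAS ⇒ ok; ctr=7 reg=6
step 7: T1 CAS ⇒ retry; ctr=7 reg=6
step 8: T2 LOAD ⇒ load; ctr=7 reg=7
step 9: T2 CAS ⇒ ok; ctr=8 reg=7
step 10: T1 LOAD ⇒ load; ctr=8 reg=8
step 11: T1 CAS ⇒ ok; ctr=9 reg=8
step 12: T0 CAS ⇒ retry; ctr=9 reg=5
step 13: T0 LOAD ⇒ load; ctr=9 reg=9
step 14: T0 CAS ⇒ ok; ctr=10 reg=9
step 15: T0 LOAD ⇒ load; ctr=10 reg=10
step 16: T0 CAS ⇒ ok; ctr=11 reg=10

B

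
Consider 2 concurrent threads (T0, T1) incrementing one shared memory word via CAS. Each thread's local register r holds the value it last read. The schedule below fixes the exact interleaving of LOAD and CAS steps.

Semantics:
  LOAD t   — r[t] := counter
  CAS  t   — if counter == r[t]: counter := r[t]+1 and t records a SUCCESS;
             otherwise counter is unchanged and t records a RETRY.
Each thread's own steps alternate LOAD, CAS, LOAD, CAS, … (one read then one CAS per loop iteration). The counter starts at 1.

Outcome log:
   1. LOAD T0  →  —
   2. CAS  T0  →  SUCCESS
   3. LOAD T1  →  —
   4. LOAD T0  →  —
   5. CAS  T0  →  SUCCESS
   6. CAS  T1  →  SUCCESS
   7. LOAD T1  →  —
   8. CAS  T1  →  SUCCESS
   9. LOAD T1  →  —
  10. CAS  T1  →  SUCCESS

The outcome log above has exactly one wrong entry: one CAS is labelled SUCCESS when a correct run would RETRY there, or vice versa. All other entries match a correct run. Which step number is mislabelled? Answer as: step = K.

step = 6

Reference trace:
   1) LOAD T0:  M=1  r_T0=1
   2) CAS  T0:  M=2  r_T0=1 ✓
   3) LOAD T1:  M=2  r_T1=2
   4) LOAD T0:  M=2  r_T0=2
   5) CAS  T0:  M=3  r_T0=2 ✓
   6) CAS  T1:  M=3  r_T1=2 ✗
   7) LOAD T1:  M=3  r_T1=3
   8) CAS  T1:  M=4  r_T1=3 ✓
   9) LOAD T1:  M=4  r_T1=4
  10) CAS  T1:  M=5  r_T1=4 ✓
Log disagrees first at step 6.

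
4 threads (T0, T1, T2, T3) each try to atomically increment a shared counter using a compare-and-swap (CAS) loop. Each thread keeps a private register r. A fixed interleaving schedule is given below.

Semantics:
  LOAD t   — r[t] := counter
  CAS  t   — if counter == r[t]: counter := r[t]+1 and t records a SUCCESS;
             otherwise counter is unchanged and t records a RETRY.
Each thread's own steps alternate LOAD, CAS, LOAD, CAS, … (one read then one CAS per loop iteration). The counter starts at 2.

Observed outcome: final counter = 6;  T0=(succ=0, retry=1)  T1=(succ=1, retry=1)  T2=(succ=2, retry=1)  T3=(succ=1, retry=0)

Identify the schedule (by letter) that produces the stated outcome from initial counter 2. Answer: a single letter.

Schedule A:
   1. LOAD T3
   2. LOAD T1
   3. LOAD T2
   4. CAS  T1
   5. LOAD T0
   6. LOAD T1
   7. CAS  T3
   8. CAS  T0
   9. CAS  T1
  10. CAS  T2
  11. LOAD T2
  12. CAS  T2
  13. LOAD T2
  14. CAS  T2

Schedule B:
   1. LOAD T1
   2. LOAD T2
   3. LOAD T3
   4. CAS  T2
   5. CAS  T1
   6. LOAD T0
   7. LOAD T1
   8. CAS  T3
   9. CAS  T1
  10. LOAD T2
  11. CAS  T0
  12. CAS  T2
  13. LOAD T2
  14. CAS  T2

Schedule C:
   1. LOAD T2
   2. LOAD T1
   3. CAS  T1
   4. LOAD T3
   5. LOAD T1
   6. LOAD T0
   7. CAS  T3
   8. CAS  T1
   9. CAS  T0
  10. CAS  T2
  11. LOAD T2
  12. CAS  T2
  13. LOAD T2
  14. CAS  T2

Simulating candidate C:
step 1: T2 LOAD ⇒ load; ctr=2 reg=2
step 2: T1 LOAD ⇒ load; ctr=2 reg=2
step 3: T1 CAS ⇒ ok; ctr=3 reg=2
step 4: T3 LOAD ⇒ load; ctr=3 reg=3
step 5: T1 LOAD ⇒ load; ctr=3 reg=3
step 6: T0 LOAD ⇒ load; ctr=3 reg=3
step 7: T3 CAS ⇒ ok; ctr=4 reg=3
step 8: T1 CAS ⇒ retry; ctr=4 reg=3
step 9: T0 CAS ⇒ retry; ctr=4 reg=3
step 10: T2 CAS ⇒ retry; ctr=4 reg=2
step 11: T2 LOAD ⇒ load; ctr=4 reg=4
step 12: T2 CAS ⇒ ok; ctr=5 reg=4
step 13: T2 LOAD ⇒ load; ctr=5 reg=5
step 14: T2 CAS ⇒ ok; ctr=6 reg=5

C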